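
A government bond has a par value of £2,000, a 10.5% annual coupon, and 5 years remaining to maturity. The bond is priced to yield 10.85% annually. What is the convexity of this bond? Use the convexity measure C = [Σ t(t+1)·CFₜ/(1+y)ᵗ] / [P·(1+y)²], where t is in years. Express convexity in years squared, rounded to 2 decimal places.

18.82

With y = 0.1085:
  t   CF        PV=CF/(1+0.1085)^t    t·PV        t(t+1)·PV
  1       210.00       189.4452       189.4452         378.8904
  2       210.00       170.9023       341.8046       1,025.4138
  3       210.00       154.1744       462.5231       1,850.0925
  4       210.00       139.0838       556.3351       2,781.6757
  5     2,210.00     1,320.4251     6,602.1257      39,612.7544
  Σ                  1,974.0308     8,152.2338      45,648.8268
P = 1,974.0308.
Convexity = Σ t(t+1)·PV / [P·(1+y)²] = 45,648.8268 / (1,974.0308 × 1.228772) = 18.81934.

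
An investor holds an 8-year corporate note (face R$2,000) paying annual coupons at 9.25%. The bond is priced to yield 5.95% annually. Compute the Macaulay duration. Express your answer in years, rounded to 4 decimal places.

Periodic yield y = 0.0595. Discount each cash flow and weight by its year:
  t   CF        PV=CF/(1+0.0595)^t    t·PV
  1       185.00       174.6107       174.6107
  2       185.00       164.8048       329.6096
  3       185.00       155.5496       466.6487
  4       185.00       146.8141       587.2566
  5       185.00       138.5693       692.8463
  6       185.00       130.7874       784.7245
  7       185.00       123.4426       864.0981
  8     2,185.00     1,376.0802    11,008.6418
  Σ                  2,410.6587    14,908.4362
Price P = Σ PV = 2,410.6587.
Macaulay duration = Σ(t·PV) / P = 14,908.4362 / 2,410.6587 = 6.18438 years.

6.1844 years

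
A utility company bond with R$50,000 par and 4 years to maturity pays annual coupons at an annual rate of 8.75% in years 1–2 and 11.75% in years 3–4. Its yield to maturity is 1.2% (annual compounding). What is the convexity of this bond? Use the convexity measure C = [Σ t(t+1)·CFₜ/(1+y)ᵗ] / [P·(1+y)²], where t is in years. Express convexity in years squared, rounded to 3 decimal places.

16.883

With y = 0.012:
  t   CF        PV=CF/(1+0.012)^t    t·PV        t(t+1)·PV
  1     4,375.00     4,323.1225     4,323.1225       8,646.2451
  2     4,375.00     4,271.8602     8,543.7204      25,631.1612
  3     5,875.00     5,668.4763    17,005.4288      68,021.7153
  4    55,875.00    53,271.5687   213,086.2750   1,065,431.3749
  Σ                 67,535.0278   242,958.5468   1,167,730.4966
P = 67,535.0278.
Convexity = Σ t(t+1)·PV / [P·(1+y)²] = 1,167,730.4966 / (67,535.0278 × 1.024144) = 16.88311.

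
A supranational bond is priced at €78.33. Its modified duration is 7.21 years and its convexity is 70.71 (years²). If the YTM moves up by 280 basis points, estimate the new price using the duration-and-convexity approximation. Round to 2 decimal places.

€64.69

Duration effect: -D_mod·Δy = -7.21 × (+0.028) = -0.201880
Convexity effect: ½·C·(Δy)² = 0.5 × 70.71 × (0.028)² = +0.02771832
ΔP/P ≈ -0.201880 + 0.02771832 = -0.17416168
New price ≈ 78.33 × (1 - 0.17416168) = 64.6879156056.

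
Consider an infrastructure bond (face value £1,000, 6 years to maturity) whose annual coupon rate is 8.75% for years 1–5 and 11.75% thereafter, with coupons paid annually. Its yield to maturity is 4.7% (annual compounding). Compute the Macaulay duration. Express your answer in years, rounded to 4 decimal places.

5.0401 years

Periodic yield y = 0.047. Discount each cash flow and weight by its year:
  t   CF        PV=CF/(1+0.047)^t    t·PV
  1        87.50        83.5721        83.5721
  2        87.50        79.8205       159.6411
  3        87.50        76.2374       228.7122
  4        87.50        72.8151       291.2603
  5        87.50        69.5464       347.7320
  6     1,117.50       848.3351     5,090.0107
  Σ                  1,230.3266     6,200.9283
Price P = Σ PV = 1,230.3266.
Macaulay duration = Σ(t·PV) / P = 6,200.9283 / 1,230.3266 = 5.04007 years.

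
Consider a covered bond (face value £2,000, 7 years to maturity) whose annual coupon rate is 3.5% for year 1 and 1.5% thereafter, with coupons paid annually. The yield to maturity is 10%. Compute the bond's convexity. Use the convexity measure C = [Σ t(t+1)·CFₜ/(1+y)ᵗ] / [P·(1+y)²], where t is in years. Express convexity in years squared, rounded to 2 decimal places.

With y = 0.1:
  t   CF        PV=CF/(1+0.1)^t    t·PV        t(t+1)·PV
  1        70.00        63.6364        63.6364         127.2727
  2        30.00        24.7934        49.5868         148.7603
  3        30.00        22.5394        67.6183         270.4733
  4        30.00        20.4904        81.9616         409.8081
  5        30.00        18.6276        93.1382         558.8292
  6        30.00        16.9342       101.6053         711.2372
  7     2,030.00     1,041.7110     7,291.9769      58,335.8149
  Σ                  1,208.7324     7,749.5235      60,562.1957
P = 1,208.7324.
Convexity = Σ t(t+1)·PV / [P·(1+y)²] = 60,562.1957 / (1,208.7324 × 1.210000) = 41.40817.

41.41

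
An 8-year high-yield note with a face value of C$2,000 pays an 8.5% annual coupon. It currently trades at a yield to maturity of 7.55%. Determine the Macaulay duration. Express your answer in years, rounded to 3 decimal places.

Periodic yield y = 0.0755. Discount each cash flow and weight by its year:
  t   CF        PV=CF/(1+0.0755)^t    t·PV
  1       170.00       158.0660       158.0660
  2       170.00       146.9698       293.9396
  3       170.00       136.6525       409.9576
  4       170.00       127.0595       508.2381
  5       170.00       118.1400       590.6998
  6       170.00       109.8466       659.0793
  7       170.00       102.1353       714.9473
  8     2,170.00     1,212.2060     9,697.6477
  Σ                  2,111.0757    13,032.5755
Price P = Σ PV = 2,111.0757.
Macaulay duration = Σ(t·PV) / P = 13,032.5755 / 2,111.0757 = 6.17343 years.

6.173 years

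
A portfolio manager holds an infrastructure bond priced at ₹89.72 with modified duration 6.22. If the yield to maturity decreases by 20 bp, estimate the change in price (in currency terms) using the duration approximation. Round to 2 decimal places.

+₹1.12

Duration approximation: ΔP/P ≈ -D_mod · Δy = -6.22 × (-0.002) = +0.012440.
ΔP ≈ 89.72 × (+0.012440) = +1.1161168.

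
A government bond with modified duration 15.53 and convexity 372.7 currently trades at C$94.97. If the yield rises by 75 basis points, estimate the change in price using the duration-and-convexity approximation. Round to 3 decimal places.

-C$10.066

Duration effect: -D_mod·Δy = -15.53 × (+0.0075) = -0.116475
Convexity effect: ½·C·(Δy)² = 0.5 × 372.7 × (0.0075)² = +0.0104821875
ΔP/P ≈ -0.116475 + 0.0104821875 = -0.1059928125
ΔP ≈ 94.97 × (-0.1059928125) = -10.066137403125.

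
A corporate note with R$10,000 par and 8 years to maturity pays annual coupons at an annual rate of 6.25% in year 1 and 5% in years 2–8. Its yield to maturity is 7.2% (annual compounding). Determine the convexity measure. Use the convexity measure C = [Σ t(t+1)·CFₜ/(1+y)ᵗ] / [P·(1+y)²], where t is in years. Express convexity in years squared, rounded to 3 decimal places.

With y = 0.072:
  t   CF        PV=CF/(1+0.072)^t    t·PV        t(t+1)·PV
  1       625.00       583.0224       583.0224       1,166.0448
  2       500.00       435.0913       870.1827       2,610.5480
  3       500.00       405.8688     1,217.6063       4,870.4254
  4       500.00       378.6089     1,514.4358       7,572.1788
  5       500.00       353.1800     1,765.8999      10,595.3994
  6       500.00       329.4589     1,976.7536      13,837.2753
  7       500.00       307.3311     2,151.3177      17,210.5415
  8    10,500.00     6,020.4786    48,163.8287     433,474.4584
  Σ                  8,813.0400    58,243.0471     491,336.8715
P = 8,813.0400.
Convexity = Σ t(t+1)·PV / [P·(1+y)²] = 491,336.8715 / (8,813.0400 × 1.149184) = 48.51366.

48.514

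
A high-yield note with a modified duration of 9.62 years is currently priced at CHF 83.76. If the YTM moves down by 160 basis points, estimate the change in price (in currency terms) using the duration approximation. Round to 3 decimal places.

+CHF 12.892

Duration approximation: ΔP/P ≈ -D_mod · Δy = -9.62 × (-0.016) = +0.153920.
ΔP ≈ 83.76 × (+0.153920) = +12.8923392.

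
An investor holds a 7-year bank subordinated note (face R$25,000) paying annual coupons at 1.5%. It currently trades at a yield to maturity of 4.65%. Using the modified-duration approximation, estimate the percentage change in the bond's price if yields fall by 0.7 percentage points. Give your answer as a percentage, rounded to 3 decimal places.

Periodic yield y = 0.0465. Modified duration first:
  t   CF        PV=CF/(1+0.0465)^t    t·PV
  1       375.00       358.3373       358.3373
  2       375.00       342.4150       684.8300
  3       375.00       327.2002       981.6006
  4       375.00       312.6614     1,250.6458
  5       375.00       298.7687     1,493.8435
  6       375.00       285.4933     1,712.9596
  7    25,375.00    18,459.9883   129,219.9183
  Σ                 20,384.8643   135,702.1352
P = 20,384.8643; D_Mac = 6.65700 yrs; D_mod = 6.65700/(1+0.0465) = 6.36121 yrs.
ΔP/P ≈ -D_mod · Δy = -6.36121 × (-0.007) = +0.044528 = +4.4528%.

+4.453%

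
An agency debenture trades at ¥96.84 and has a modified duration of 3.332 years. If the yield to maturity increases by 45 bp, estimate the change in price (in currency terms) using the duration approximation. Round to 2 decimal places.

-¥1.45

Duration approximation: ΔP/P ≈ -D_mod · Δy = -3.332 × (+0.0045) = -0.014994.
ΔP ≈ 96.84 × (-0.014994) = -1.45201896.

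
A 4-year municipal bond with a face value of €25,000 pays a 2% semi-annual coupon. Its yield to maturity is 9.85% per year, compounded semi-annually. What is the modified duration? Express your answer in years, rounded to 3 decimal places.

Periodic yield y = 0.04925. First find Macaulay duration:
  t   CF        PV=CF/(1+0.04925)^t    t·PV
  1       250.00       238.2654       238.2654
  2       250.00       227.0817       454.1633
  3       250.00       216.4228       649.2685
  4       250.00       206.2643       825.0573
  5       250.00       196.5826       982.9131
  6       250.00       187.3554     1,124.1322
  7       250.00       178.5612     1,249.9286
  8    25,250.00    17,188.1668   137,505.3343
  Σ                 18,638.7002   143,029.0627
P = 18,638.7002; Macaulay duration = 143,029.0627 / 18,638.7002 = 7.67377 half-year periods = 3.83688 years.
Modified duration = D_Mac / (1 + y) = 3.83688 / 1.04925 = 3.65679 years.

3.657 years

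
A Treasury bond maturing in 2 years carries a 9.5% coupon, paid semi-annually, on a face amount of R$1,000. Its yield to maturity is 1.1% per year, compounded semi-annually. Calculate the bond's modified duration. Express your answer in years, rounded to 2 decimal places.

Periodic yield y = 0.0055. First find Macaulay duration:
  t   CF        PV=CF/(1+0.0055)^t    t·PV
  1        47.50        47.2402        47.2402
  2        47.50        46.9818        93.9636
  3        47.50        46.7248       140.1744
  4     1,047.50     1,024.7684     4,099.0737
  Σ                  1,165.7152     4,380.4518
P = 1,165.7152; Macaulay duration = 4,380.4518 / 1,165.7152 = 3.75774 half-year periods = 1.87887 years.
Modified duration = D_Mac / (1 + y) = 1.87887 / 1.0055 = 1.86859 years.

1.87 years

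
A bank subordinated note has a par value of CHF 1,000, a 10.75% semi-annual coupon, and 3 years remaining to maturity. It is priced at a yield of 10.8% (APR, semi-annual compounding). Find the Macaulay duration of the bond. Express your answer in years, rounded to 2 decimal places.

Periodic yield y = 0.054. Discount each cash flow and weight by its period:
  t   CF        PV=CF/(1+0.054)^t    t·PV
  1        53.75        50.9962        50.9962
  2        53.75        48.3835        96.7670
  3        53.75        45.9046       137.7139
  4        53.75        43.5528       174.2112
  5        53.75        41.3214       206.6072
  6     1,053.75       768.5886     4,611.5314
  Σ                    998.7471     5,277.8269
Price P = Σ PV = 998.7471.
Macaulay duration = Σ(t·PV) / P = 5,277.8269 / 998.7471 = 5.28445 half-year periods.
In years: 5.28445 / 2 = 2.64222 years.

2.64 years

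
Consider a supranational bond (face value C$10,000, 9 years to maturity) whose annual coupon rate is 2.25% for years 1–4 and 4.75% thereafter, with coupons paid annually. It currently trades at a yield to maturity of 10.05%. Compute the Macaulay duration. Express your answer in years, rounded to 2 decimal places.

Periodic yield y = 0.1005. Discount each cash flow and weight by its year:
  t   CF        PV=CF/(1+0.1005)^t    t·PV
  1       225.00       204.4525       204.4525
  2       225.00       185.7815       371.5630
  3       225.00       168.8155       506.4466
  4       225.00       153.3989       613.5957
  5       475.00       294.2682     1,471.3411
  6       475.00       267.3950     1,604.3702
  7       475.00       242.9759     1,700.8316
  8       475.00       220.7869     1,766.2949
  9    10,475.00     4,424.2902    39,818.6122
  Σ                  6,162.1648    48,057.5078
Price P = Σ PV = 6,162.1648.
Macaulay duration = Σ(t·PV) / P = 48,057.5078 / 6,162.1648 = 7.79880 years.

7.80 years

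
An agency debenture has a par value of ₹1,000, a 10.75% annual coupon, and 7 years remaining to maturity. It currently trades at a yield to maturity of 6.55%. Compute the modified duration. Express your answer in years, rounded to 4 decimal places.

Periodic yield y = 0.0655. First find Macaulay duration:
  t   CF        PV=CF/(1+0.0655)^t    t·PV
  1       107.50       100.8916       100.8916
  2       107.50        94.6894       189.3789
  3       107.50        88.8686       266.6057
  4       107.50        83.4055       333.6220
  5       107.50        78.2783       391.3913
  6       107.50        73.4662       440.7974
  7     1,107.50       710.3454     4,972.4176
  Σ                  1,229.9450     6,695.1044
P = 1,229.9450; Macaulay duration = 6,695.1044 / 1,229.9450 = 5.44342 years.
Modified duration = D_Mac / (1 + y) = 5.44342 / 1.0655 = 5.10879 years.

5.1088 years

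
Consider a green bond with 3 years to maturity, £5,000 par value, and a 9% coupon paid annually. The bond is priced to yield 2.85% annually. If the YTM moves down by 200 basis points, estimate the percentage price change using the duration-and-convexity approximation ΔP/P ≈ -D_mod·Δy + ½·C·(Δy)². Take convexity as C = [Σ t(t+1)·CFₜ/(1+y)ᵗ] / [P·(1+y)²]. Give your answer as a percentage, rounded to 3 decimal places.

+5.608%

With y = 0.0285:
  t   CF        PV=CF/(1+0.0285)^t    t·PV        t(t+1)·PV
  1       450.00       437.5304       437.5304         875.0608
  2       450.00       425.4063       850.8126       2,552.4378
  3     5,450.00     5,009.3758    15,028.1274      60,112.5097
  Σ                  5,872.3125    16,316.4704      63,540.0083
P = 5,872.3125; D_Mac = 2.77854 yrs; D_mod = 2.70155 yrs; C = 10.22891.
Duration effect: -2.70155 × (-0.02) = +0.054031
Convexity effect: 0.5 × 10.22891 × (-0.02)² = +0.0020458
ΔP/P ≈ +0.054031 + 0.0020458 = +0.056077 = +5.6077%.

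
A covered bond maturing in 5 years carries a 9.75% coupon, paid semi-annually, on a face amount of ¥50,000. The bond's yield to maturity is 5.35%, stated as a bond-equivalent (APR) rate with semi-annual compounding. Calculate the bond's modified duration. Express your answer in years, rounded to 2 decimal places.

Periodic yield y = 0.02675. First find Macaulay duration:
  t   CF        PV=CF/(1+0.02675)^t    t·PV
  1     2,437.50     2,373.9956     2,373.9956
  2     2,437.50     2,312.1457     4,624.2914
  3     2,437.50     2,251.9072     6,755.7216
  4     2,437.50     2,193.2381     8,772.9523
  5     2,437.50     2,136.0975    10,680.4874
  6     2,437.50     2,080.4456    12,482.6733
  7     2,437.50     2,026.2435    14,183.7048
  8     2,437.50     1,973.4537    15,787.6293
  9     2,437.50     1,922.0391    17,298.3520
  10   52,437.50    40,271.2271   402,712.2708
  Σ                 59,540.7930   495,672.0785
P = 59,540.7930; Macaulay duration = 495,672.0785 / 59,540.7930 = 8.32492 half-year periods = 4.16246 years.
Modified duration = D_Mac / (1 + y) = 4.16246 / 1.02675 = 4.05401 years.

4.05 years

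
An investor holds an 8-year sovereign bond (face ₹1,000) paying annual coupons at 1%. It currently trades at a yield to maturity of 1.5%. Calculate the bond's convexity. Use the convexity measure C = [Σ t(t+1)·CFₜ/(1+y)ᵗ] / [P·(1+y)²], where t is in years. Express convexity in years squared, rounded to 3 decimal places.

With y = 0.015:
  t   CF        PV=CF/(1+0.015)^t    t·PV        t(t+1)·PV
  1        10.00         9.8522         9.8522          19.7044
  2        10.00         9.7066        19.4132          58.2397
  3        10.00         9.5632        28.6895         114.7580
  4        10.00         9.4218        37.6874         188.4368
  5        10.00         9.2826        46.4130         278.4781
  6        10.00         9.1454        54.8725         384.1077
  7        10.00         9.0103        63.0719         504.5750
  8     1,010.00       896.5882     7,172.7059      64,554.3529
  Σ                    962.5704     7,432.7056      66,102.6528
P = 962.5704.
Convexity = Σ t(t+1)·PV / [P·(1+y)²] = 66,102.6528 / (962.5704 × 1.030225) = 66.65831.

66.658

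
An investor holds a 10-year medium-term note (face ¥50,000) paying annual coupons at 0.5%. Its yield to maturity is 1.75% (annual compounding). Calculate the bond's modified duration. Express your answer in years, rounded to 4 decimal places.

Periodic yield y = 0.0175. First find Macaulay duration:
  t   CF        PV=CF/(1+0.0175)^t    t·PV
  1       250.00       245.7002       245.7002
  2       250.00       241.4744       482.9489
  3       250.00       237.3213       711.9640
  4       250.00       233.2396       932.9585
  5       250.00       229.2281     1,146.1407
  6       250.00       225.2856     1,351.7138
  7       250.00       221.4109     1,549.8766
  8       250.00       217.6029     1,740.8231
  9       250.00       213.8603     1,924.7430
  10   50,250.00    42,246.6121   422,466.1210
  Σ                 44,311.7357   432,552.9899
P = 44,311.7357; Macaulay duration = 432,552.9899 / 44,311.7357 = 9.76159 years.
Modified duration = D_Mac / (1 + y) = 9.76159 / 1.0175 = 9.59370 years.

9.5937 years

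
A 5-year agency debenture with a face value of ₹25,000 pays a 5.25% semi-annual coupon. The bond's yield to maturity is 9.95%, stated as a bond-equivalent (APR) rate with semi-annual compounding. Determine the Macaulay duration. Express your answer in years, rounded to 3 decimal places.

Periodic yield y = 0.04975. Discount each cash flow and weight by its period:
  t   CF        PV=CF/(1+0.04975)^t    t·PV
  1       656.25       625.1488       625.1488
  2       656.25       595.5216     1,191.0433
  3       656.25       567.2985     1,701.8956
  4       656.25       540.4130     2,161.6520
  5       656.25       514.8016     2,574.0081
  6       656.25       490.4040     2,942.4241
  7       656.25       467.1627     3,270.1387
  8       656.25       445.0228     3,560.1823
  9       656.25       423.9322     3,815.3895
  10   25,656.25    15,788.2628   157,882.6276
  Σ                 20,457.9680   179,724.5100
Price P = Σ PV = 20,457.9680.
Macaulay duration = Σ(t·PV) / P = 179,724.5100 / 20,457.9680 = 8.78506 half-year periods.
In years: 8.78506 / 2 = 4.39253 years.

4.393 years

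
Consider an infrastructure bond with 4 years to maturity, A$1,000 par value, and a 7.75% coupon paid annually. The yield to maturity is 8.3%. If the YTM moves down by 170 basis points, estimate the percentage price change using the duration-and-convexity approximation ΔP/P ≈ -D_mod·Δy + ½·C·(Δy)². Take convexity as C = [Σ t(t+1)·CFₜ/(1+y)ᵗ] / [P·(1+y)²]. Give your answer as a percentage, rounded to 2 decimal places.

+5.84%

With y = 0.083:
  t   CF        PV=CF/(1+0.083)^t    t·PV        t(t+1)·PV
  1        77.50        71.5605        71.5605         143.1210
  2        77.50        66.0762       132.1523         396.4570
  3        77.50        61.0122       183.0365         732.1458
  4     1,077.50       783.2555     3,133.0220      15,665.1100
  Σ                    981.9043     3,519.7712      16,936.8337
P = 981.9043; D_Mac = 3.58464 yrs; D_mod = 3.30991 yrs; C = 14.70639.
Duration effect: -3.30991 × (-0.017) = +0.056269
Convexity effect: 0.5 × 14.70639 × (-0.017)² = +0.0021251
ΔP/P ≈ +0.056269 + 0.0021251 = +0.058394 = +5.8394%.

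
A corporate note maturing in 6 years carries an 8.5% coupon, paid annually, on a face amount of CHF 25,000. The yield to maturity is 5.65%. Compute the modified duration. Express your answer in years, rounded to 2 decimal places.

4.75 years

Periodic yield y = 0.0565. First find Macaulay duration:
  t   CF        PV=CF/(1+0.0565)^t    t·PV
  1     2,125.00     2,011.3583     2,011.3583
  2     2,125.00     1,903.7939     3,807.5878
  3     2,125.00     1,801.9819     5,405.9458
  4     2,125.00     1,705.6147     6,822.4588
  5     2,125.00     1,614.4010     8,072.0052
  6    27,125.00    19,505.3047   117,031.8281
  Σ                 28,542.4545   143,151.1839
P = 28,542.4545; Macaulay duration = 143,151.1839 / 28,542.4545 = 5.01538 years.
Modified duration = D_Mac / (1 + y) = 5.01538 / 1.0565 = 4.74716 years.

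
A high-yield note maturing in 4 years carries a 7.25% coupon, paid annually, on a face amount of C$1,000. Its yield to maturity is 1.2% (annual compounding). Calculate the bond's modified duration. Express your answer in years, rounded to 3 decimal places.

Periodic yield y = 0.012. First find Macaulay duration:
  t   CF        PV=CF/(1+0.012)^t    t·PV
  1        72.50        71.6403        71.6403
  2        72.50        70.7908       141.5817
  3        72.50        69.9514       209.8542
  4     1,072.50     1,022.5281     4,090.1124
  Σ                  1,234.9106     4,513.1886
P = 1,234.9106; Macaulay duration = 4,513.1886 / 1,234.9106 = 3.65467 years.
Modified duration = D_Mac / (1 + y) = 3.65467 / 1.012 = 3.61133 years.

3.611 years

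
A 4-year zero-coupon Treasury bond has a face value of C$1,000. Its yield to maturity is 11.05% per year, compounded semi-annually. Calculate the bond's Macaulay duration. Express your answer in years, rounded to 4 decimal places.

A zero-coupon bond has a single cash flow at maturity, so its Macaulay duration equals its maturity: 4 years.
(Equivalently: 8 semi-annual periods ÷ 2 = 4 years.)

4.0000 years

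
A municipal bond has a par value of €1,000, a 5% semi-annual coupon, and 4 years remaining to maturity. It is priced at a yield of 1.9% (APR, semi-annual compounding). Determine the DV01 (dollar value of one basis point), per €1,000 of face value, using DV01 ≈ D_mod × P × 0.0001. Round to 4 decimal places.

€0.4096

Periodic yield y = 0.0095.
  t   CF        PV=CF/(1+0.0095)^t    t·PV
  1        25.00        24.7647        24.7647
  2        25.00        24.5317        49.0634
  3        25.00        24.3008        72.9025
  4        25.00        24.0721        96.2886
  5        25.00        23.8456       119.2280
  6        25.00        23.6212       141.7272
  7        25.00        23.3989       163.7924
  8     1,025.00       950.3275     7,602.6197
  Σ                  1,118.8626     8,270.3865
P = 1,118.8626; D_Mac = 7.39178 half-year periods = 3.69589 yrs; D_mod = 3.66111 yrs.
DV01 ≈ 3.66111 × 1,118.8626 × 0.0001 = 0.409628.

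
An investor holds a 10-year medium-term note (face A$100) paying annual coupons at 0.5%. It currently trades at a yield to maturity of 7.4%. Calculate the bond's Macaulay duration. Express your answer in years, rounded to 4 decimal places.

Periodic yield y = 0.074. Discount each cash flow and weight by its year:
  t   CF        PV=CF/(1+0.074)^t    t·PV
  1         0.50         0.4655         0.4655
  2         0.50         0.4335         0.8669
  3         0.50         0.4036         1.2108
  4         0.50         0.3758         1.5032
  5         0.50         0.3499         1.7495
  6         0.50         0.3258         1.9548
  7         0.50         0.3033         2.1234
  8         0.50         0.2824         2.2596
  9         0.50         0.2630         2.3669
  10      100.50        49.2179       492.1792
  Σ                     52.4208       506.6798
Price P = Σ PV = 52.4208.
Macaulay duration = Σ(t·PV) / P = 506.6798 / 52.4208 = 9.66562 years.

9.6656 years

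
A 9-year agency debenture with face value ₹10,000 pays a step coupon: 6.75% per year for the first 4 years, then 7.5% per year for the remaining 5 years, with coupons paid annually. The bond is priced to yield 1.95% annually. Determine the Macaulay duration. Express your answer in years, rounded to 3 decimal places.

Periodic yield y = 0.0195. Discount each cash flow and weight by its year:
  t   CF        PV=CF/(1+0.0195)^t    t·PV
  1       675.00       662.0893       662.0893
  2       675.00       649.4255     1,298.8509
  3       675.00       637.0039     1,911.0117
  4       675.00       624.8199     2,499.2796
  5       750.00       680.9655     3,404.8275
  6       750.00       667.9407     4,007.6440
  7       750.00       655.1649     4,586.1546
  8       750.00       642.6336     5,141.0687
  9    10,750.00     9,034.9009    81,314.1081
  Σ                 14,254.9441   104,825.0344
Price P = Σ PV = 14,254.9441.
Macaulay duration = Σ(t·PV) / P = 104,825.0344 / 14,254.9441 = 7.35359 years.

7.354 years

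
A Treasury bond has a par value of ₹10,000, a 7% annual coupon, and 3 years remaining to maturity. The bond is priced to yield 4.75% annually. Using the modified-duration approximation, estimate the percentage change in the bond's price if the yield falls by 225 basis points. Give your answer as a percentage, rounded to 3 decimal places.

+6.044%

Periodic yield y = 0.0475. Modified duration first:
  t   CF        PV=CF/(1+0.0475)^t    t·PV
  1       700.00       668.2578       668.2578
  2       700.00       637.9549     1,275.9098
  3    10,700.00     9,309.3998    27,928.1995
  Σ                 10,615.6125    29,872.3670
P = 10,615.6125; D_Mac = 2.81400 yrs; D_mod = 2.81400/(1+0.0475) = 2.68640 yrs.
ΔP/P ≈ -D_mod · Δy = -2.68640 × (-0.0225) = +0.060444 = +6.0444%.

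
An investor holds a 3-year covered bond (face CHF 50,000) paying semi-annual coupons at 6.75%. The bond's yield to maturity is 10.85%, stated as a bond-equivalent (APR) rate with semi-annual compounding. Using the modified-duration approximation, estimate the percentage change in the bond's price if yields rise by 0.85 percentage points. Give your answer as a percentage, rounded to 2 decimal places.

-2.22%

Periodic yield y = 0.05425. Modified duration first:
  t   CF        PV=CF/(1+0.05425)^t    t·PV
  1     1,687.50     1,600.6640     1,600.6640
  2     1,687.50     1,518.2964     3,036.5928
  3     1,687.50     1,440.1673     4,320.5020
  4     1,687.50     1,366.0586     5,464.2346
  5     1,687.50     1,295.7635     6,478.8174
  6    51,687.50    37,646.4361   225,878.6166
  Σ                 44,867.3859   246,779.4272
P = 44,867.3859; D_Mac = 5.50020 half-year periods = 2.75010 yrs; D_mod = 2.75010/(1+0.05425) = 2.60858 yrs.
ΔP/P ≈ -D_mod · Δy = -2.60858 × (+0.0085) = -0.022173 = -2.2173%.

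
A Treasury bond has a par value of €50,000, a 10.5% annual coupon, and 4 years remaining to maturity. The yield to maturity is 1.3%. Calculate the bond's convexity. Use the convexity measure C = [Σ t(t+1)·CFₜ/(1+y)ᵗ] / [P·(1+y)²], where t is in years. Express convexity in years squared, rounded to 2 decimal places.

With y = 0.013:
  t   CF        PV=CF/(1+0.013)^t    t·PV        t(t+1)·PV
  1     5,250.00     5,182.6259     5,182.6259      10,365.2517
  2     5,250.00     5,116.1164    10,232.2327      30,696.6981
  3     5,250.00     5,050.4604    15,151.3811      60,605.5244
  4    55,250.00    52,467.9989   209,871.9957   1,049,359.9784
  Σ                 67,817.2015   240,438.2353   1,151,027.4526
P = 67,817.2015.
Convexity = Σ t(t+1)·PV / [P·(1+y)²] = 1,151,027.4526 / (67,817.2015 × 1.026169) = 16.53967.

16.54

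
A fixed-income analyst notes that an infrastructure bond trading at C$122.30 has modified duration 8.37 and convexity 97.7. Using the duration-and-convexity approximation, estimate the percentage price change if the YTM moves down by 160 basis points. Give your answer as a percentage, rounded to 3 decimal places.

+14.643%

Duration effect: -D_mod·Δy = -8.37 × (-0.016) = +0.133920
Convexity effect: ½·C·(Δy)² = 0.5 × 97.7 × (-0.016)² = +0.0125056
ΔP/P ≈ +0.133920 + 0.0125056 = +0.1464256
= +14.64256%.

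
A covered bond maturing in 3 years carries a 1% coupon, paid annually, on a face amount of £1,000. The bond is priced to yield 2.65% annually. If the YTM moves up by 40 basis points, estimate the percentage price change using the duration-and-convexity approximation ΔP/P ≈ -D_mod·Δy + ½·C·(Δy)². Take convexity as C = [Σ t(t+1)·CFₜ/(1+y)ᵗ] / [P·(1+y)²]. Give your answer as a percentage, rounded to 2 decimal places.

With y = 0.0265:
  t   CF        PV=CF/(1+0.0265)^t    t·PV        t(t+1)·PV
  1        10.00         9.7418         9.7418          19.4837
  2        10.00         9.4903        18.9807          56.9421
  3     1,010.00       933.7799     2,801.3396      11,205.3586
  Σ                    953.0121     2,830.0622      11,281.7843
P = 953.0121; D_Mac = 2.96960 yrs; D_mod = 2.89293 yrs; C = 11.23470.
Duration effect: -2.89293 × (+0.004) = -0.011572
Convexity effect: 0.5 × 11.23470 × (0.004)² = +0.0000899
ΔP/P ≈ -0.011572 + 0.0000899 = -0.011482 = -1.1482%.

-1.15%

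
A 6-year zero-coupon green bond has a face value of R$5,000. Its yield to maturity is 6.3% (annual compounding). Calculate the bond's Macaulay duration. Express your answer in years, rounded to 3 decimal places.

6.000 years

A zero-coupon bond has a single cash flow at maturity, so its Macaulay duration equals its maturity: 6 years.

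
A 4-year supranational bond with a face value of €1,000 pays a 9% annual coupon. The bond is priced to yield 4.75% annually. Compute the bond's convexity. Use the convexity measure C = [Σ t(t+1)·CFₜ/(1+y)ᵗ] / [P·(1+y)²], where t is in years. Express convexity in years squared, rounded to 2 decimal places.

15.60

With y = 0.0475:
  t   CF        PV=CF/(1+0.0475)^t    t·PV        t(t+1)·PV
  1        90.00        85.9189        85.9189         171.8377
  2        90.00        82.0228       164.0455         492.1366
  3        90.00        78.3034       234.9101         939.6404
  4     1,090.00       905.3372     3,621.3488      18,106.7442
  Σ                  1,151.5822     4,106.2233      19,710.3589
P = 1,151.5822.
Convexity = Σ t(t+1)·PV / [P·(1+y)²] = 19,710.3589 / (1,151.5822 × 1.097256) = 15.59881.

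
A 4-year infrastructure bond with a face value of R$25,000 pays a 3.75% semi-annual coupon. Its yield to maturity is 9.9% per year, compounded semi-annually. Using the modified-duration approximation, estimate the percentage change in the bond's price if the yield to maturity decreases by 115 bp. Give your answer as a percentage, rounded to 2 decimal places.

Periodic yield y = 0.0495. Modified duration first:
  t   CF        PV=CF/(1+0.0495)^t    t·PV
  1       468.75       446.6413       446.6413
  2       468.75       425.5753       851.1506
  3       468.75       405.5029     1,216.5087
  4       468.75       386.3772     1,545.5089
  5       468.75       368.1536     1,840.7681
  6       468.75       350.7895     2,104.7372
  7       468.75       334.2444     2,339.7110
  8    25,468.75    17,304.0630   138,432.5038
  Σ                 20,021.3472   148,777.5294
P = 20,021.3472; D_Mac = 7.43094 half-year periods = 3.71547 yrs; D_mod = 3.71547/(1+0.0495) = 3.54023 yrs.
ΔP/P ≈ -D_mod · Δy = -3.54023 × (-0.0115) = +0.040713 = +4.0713%.

+4.07%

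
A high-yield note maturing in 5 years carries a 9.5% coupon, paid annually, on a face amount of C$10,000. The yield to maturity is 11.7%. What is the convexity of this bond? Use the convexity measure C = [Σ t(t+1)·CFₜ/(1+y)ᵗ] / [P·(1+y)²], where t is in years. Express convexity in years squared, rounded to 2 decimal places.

18.78

With y = 0.117:
  t   CF        PV=CF/(1+0.117)^t    t·PV        t(t+1)·PV
  1       950.00       850.4924       850.4924       1,700.9848
  2       950.00       761.4077     1,522.8154       4,568.4461
  3       950.00       681.6542     2,044.9625       8,179.8499
  4       950.00       610.2544     2,441.0176      12,205.0878
  5    10,950.00     6,297.2111    31,486.0556     188,916.3336
  Σ                  9,201.0197    38,345.3434     215,570.7022
P = 9,201.0197.
Convexity = Σ t(t+1)·PV / [P·(1+y)²] = 215,570.7022 / (9,201.0197 × 1.247689) = 18.77792.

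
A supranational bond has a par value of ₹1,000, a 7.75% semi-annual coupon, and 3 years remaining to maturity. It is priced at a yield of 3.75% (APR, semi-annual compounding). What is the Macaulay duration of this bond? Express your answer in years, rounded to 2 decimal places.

Periodic yield y = 0.01875. Discount each cash flow and weight by its period:
  t   CF        PV=CF/(1+0.01875)^t    t·PV
  1        38.75        38.0368        38.0368
  2        38.75        37.3367        74.6735
  3        38.75        36.6496       109.9487
  4        38.75        35.9750       143.9001
  5        38.75        35.3129       176.5646
  6     1,038.75       929.1917     5,575.1500
  Σ                  1,112.5027     6,118.2737
Price P = Σ PV = 1,112.5027.
Macaulay duration = Σ(t·PV) / P = 6,118.2737 / 1,112.5027 = 5.49956 half-year periods.
In years: 5.49956 / 2 = 2.74978 years.

2.75 years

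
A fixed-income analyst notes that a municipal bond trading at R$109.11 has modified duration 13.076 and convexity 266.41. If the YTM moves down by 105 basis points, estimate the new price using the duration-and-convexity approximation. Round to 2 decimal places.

Duration effect: -D_mod·Δy = -13.076 × (-0.0105) = +0.137298
Convexity effect: ½·C·(Δy)² = 0.5 × 266.41 × (-0.0105)² = +0.01468585125
ΔP/P ≈ +0.137298 + 0.01468585125 = +0.15198385125
New price ≈ 109.11 × (1 + 0.15198385125) = 125.6929580098875.

R$125.69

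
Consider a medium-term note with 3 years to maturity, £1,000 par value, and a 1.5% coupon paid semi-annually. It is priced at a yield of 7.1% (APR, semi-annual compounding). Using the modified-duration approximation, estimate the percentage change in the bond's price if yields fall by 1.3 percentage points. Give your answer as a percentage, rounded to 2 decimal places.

+3.69%

Periodic yield y = 0.0355. Modified duration first:
  t   CF        PV=CF/(1+0.0355)^t    t·PV
  1         7.50         7.2429         7.2429
  2         7.50         6.9946        13.9891
  3         7.50         6.7548        20.2643
  4         7.50         6.5232        26.0928
  5         7.50         6.2996        31.4978
  6     1,007.50       817.2303     4,903.3815
  Σ                    851.0452     5,002.4685
P = 851.0452; D_Mac = 5.87803 half-year periods = 2.93901 yrs; D_mod = 2.93901/(1+0.0355) = 2.83826 yrs.
ΔP/P ≈ -D_mod · Δy = -2.83826 × (-0.013) = +0.036897 = +3.6897%.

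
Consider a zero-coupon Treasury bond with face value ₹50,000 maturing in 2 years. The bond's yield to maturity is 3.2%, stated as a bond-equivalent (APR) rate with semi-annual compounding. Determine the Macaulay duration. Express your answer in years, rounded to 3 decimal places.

A zero-coupon bond has a single cash flow at maturity, so its Macaulay duration equals its maturity: 2 years.
(Equivalently: 4 semi-annual periods ÷ 2 = 2 years.)

2.000 years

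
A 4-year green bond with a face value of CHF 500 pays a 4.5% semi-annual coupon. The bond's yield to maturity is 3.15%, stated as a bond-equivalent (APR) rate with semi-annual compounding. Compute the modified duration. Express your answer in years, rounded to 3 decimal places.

Periodic yield y = 0.01575. First find Macaulay duration:
  t   CF        PV=CF/(1+0.01575)^t    t·PV
  1        11.25        11.0756        11.0756
  2        11.25        10.9038        21.8076
  3        11.25        10.7348        32.2043
  4        11.25        10.5683        42.2732
  5        11.25        10.4044        52.0222
  6        11.25        10.2431        61.4586
  7        11.25        10.0843        70.5899
  8       511.25       451.1684     3,609.3472
  Σ                    525.1826     3,900.7786
P = 525.1826; Macaulay duration = 3,900.7786 / 525.1826 = 7.42747 half-year periods = 3.71374 years.
Modified duration = D_Mac / (1 + y) = 3.71374 / 1.01575 = 3.65615 years.

3.656 years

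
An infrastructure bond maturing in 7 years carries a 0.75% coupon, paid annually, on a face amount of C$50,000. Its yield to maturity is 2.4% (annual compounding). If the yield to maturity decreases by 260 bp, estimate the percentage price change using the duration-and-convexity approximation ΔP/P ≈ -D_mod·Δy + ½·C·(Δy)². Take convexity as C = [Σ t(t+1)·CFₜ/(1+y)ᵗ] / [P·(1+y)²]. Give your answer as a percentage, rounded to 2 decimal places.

+19.10%

With y = 0.024:
  t   CF        PV=CF/(1+0.024)^t    t·PV        t(t+1)·PV
  1       375.00       366.2109       366.2109         732.4219
  2       375.00       357.6279       715.2557       2,145.7672
  3       375.00       349.2460     1,047.7379       4,190.9516
  4       375.00       341.0605     1,364.2421       6,821.2103
  5       375.00       333.0669     1,665.3345       9,992.0072
  6       375.00       325.2607     1,951.5639      13,660.9474
  7    50,375.00    42,669.2847   298,684.9930   2,389,479.9442
  Σ                 44,741.7576   305,795.3381   2,427,023.2497
P = 44,741.7576; D_Mac = 6.83467 yrs; D_mod = 6.67449 yrs; C = 51.73220.
Duration effect: -6.67449 × (-0.026) = +0.173537
Convexity effect: 0.5 × 51.73220 × (-0.026)² = +0.0174855
ΔP/P ≈ +0.173537 + 0.0174855 = +0.191022 = +19.1022%.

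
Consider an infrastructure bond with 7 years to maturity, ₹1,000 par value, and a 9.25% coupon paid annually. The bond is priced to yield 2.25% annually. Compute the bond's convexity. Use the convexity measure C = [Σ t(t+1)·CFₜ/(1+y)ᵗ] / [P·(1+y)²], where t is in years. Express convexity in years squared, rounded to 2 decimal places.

40.72

With y = 0.0225:
  t   CF        PV=CF/(1+0.0225)^t    t·PV        t(t+1)·PV
  1        92.50        90.4645        90.4645         180.9291
  2        92.50        88.4739       176.9478         530.8433
  3        92.50        86.5270       259.5811       1,038.3243
  4        92.50        84.6230       338.4920       1,692.4602
  5        92.50        82.7609       413.8044       2,482.8267
  6        92.50        80.9397       485.6385       3,399.4693
  7     1,092.50       934.9281     6,544.4969      52,355.9755
  Σ                  1,448.7172     8,309.4253      61,680.8284
P = 1,448.7172.
Convexity = Σ t(t+1)·PV / [P·(1+y)²] = 61,680.8284 / (1,448.7172 × 1.045506) = 40.72302.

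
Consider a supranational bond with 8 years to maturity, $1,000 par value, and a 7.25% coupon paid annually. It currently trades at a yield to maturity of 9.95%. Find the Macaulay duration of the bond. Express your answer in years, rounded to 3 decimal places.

6.192 years

Periodic yield y = 0.0995. Discount each cash flow and weight by its year:
  t   CF        PV=CF/(1+0.0995)^t    t·PV
  1        72.50        65.9391        65.9391
  2        72.50        59.9719       119.9437
  3        72.50        54.5447       163.6340
  4        72.50        49.6086       198.4344
  5        72.50        45.1192       225.5962
  6        72.50        41.0361       246.2169
  7        72.50        37.3226       261.2579
  8     1,072.50       502.1523     4,017.2182
  Σ                    855.6944     5,298.2404
Price P = Σ PV = 855.6944.
Macaulay duration = Σ(t·PV) / P = 5,298.2404 / 855.6944 = 6.19174 years.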